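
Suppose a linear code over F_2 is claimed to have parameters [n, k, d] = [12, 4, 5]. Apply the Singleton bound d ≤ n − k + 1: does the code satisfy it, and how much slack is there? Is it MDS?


Singleton RHS = n − k + 1 = 9, slack = 4, bound satisfied, not MDS.

Singleton bound: d ≤ n − k + 1.
Here n = 12, k = 4, so n − k + 1 = 9.
Given d = 5, check d ≤ 9: YES.
Slack = (n − k + 1) − d = 4.
The code is NOT MDS (slack = 4 > 0).
Description: the claimed parameters are [12, 4, 5]_2; such a code would be non-MDS.


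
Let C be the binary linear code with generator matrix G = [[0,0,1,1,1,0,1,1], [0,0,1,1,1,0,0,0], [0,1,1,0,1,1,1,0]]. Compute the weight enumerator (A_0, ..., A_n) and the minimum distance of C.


Weight distribution: A_0 = 1, A_2 = 1, A_3 = 1, A_4 = 2, A_5 = 3. Minimum distance d = 2.

Enumerate all 2^3 = 8 messages m ∈ F_2^3.
For each, compute codeword c = mG in F_2^8, then tally its weight.
  m = 000 → c = 00000000, weight = 0.
  m = 100 → c = 00111011, weight = 5.
  m = 010 → c = 00111000, weight = 3.
  m = 110 → c = 00000011, weight = 2.
  m = 001 → c = 01101110, weight = 5.
  m = 101 → c = 01010101, weight = 4.
  m = 011 → c = 01010110, weight = 4.
  m = 111 → c = 01101101, weight = 5.
Tally weights:
  weight 0: 1 codewords.
  weight 2: 1 codewords.
  weight 3: 1 codewords.
  weight 4: 2 codewords.
  weight 5: 3 codewords.
Minimum distance d = smallest w > 0 with A_w > 0 = 2.
Sanity: Σ A_w = 8 = 2^3 = 8 ✓.


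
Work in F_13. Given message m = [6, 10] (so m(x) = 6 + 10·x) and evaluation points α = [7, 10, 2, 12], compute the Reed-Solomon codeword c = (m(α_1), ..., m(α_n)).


c = [11, 2, 0, 9]

Message polynomial: m(x) = 6 + 10·x (mod 13).
For each evaluation point α_i, compute m(α_i) mod 13:
  α_1 = 7: Horner steps 10 → 11, so m(7) = 11.
  α_2 = 10: Horner steps 10 → 2, so m(10) = 2.
  α_3 = 2: Horner steps 10 → 0, so m(2) = 0.
  α_4 = 12: Horner steps 10 → 9, so m(12) = 9.
Codeword c = [11, 2, 0, 9] ∈ F_13^4.


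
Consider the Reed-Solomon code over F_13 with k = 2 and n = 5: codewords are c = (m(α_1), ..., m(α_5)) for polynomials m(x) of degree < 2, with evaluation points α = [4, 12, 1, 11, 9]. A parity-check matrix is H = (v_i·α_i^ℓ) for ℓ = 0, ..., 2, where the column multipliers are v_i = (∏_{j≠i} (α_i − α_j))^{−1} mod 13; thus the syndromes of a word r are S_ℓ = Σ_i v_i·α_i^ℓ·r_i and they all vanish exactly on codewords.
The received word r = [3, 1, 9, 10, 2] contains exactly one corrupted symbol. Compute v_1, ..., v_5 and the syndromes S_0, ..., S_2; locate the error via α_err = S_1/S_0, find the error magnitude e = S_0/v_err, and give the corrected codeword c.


S = (12, 9, 10), error at position 1, error magnitude e = 8, c = [8, 1, 9, 10, 2].

Step 1: column multipliers v_i = (∏_{j≠i}(α_i − α_j))^{−1} mod 13.
  i = 1 (α = 4): (4−12)(4−1)(4−11)(4−9) = (−8)·3·(−7)·(−5) = −840 ≡ 5, so v_1 = 5^{−1} = 8 (mod 13).
  i = 2 (α = 12): (12−4)(12−1)(12−11)(12−9) = 8·11·1·3 = 264 ≡ 4, so v_2 = 4^{−1} = 10 (mod 13).
  i = 3 (α = 1): (1−4)(1−12)(1−11)(1−9) = (−3)·(−11)·(−10)·(−8) = 2640 ≡ 1, so v_3 = 1^{−1} = 1 (mod 13).
  i = 4 (α = 11): (11−4)(11−12)(11−1)(11−9) = 7·(−1)·10·2 = −140 ≡ 3, so v_4 = 3^{−1} = 9 (mod 13).
  i = 5 (α = 9): (9−4)(9−12)(9−1)(9−11) = 5·(−3)·8·(−2) = 240 ≡ 6, so v_5 = 6^{−1} = 11 (mod 13).
  v = [8, 10, 1, 9, 11].
Step 2: syndromes of r = [3, 1, 9, 10, 2] (all sums mod 13).
  S_0 = Σ v_i r_i = 8·3 + 10·1 + 1·9 + 9·10 + 11·2 = 155 ≡ 12.
  S_1 = Σ v_i α_i r_i = 8·4·3 + 10·12·1 + 1·1·9 + 9·11·10 + 11·9·2 = 1413 ≡ 9.
  α_i^2 mod 13 = [3, 1, 1, 4, 3].
  S_2 = Σ v_i α_i^2 r_i = 8·3·3 + 10·1·1 + 1·1·9 + 9·4·10 + 11·3·2 = 517 ≡ 10.
  S = (12, 9, 10) ≠ 0, so r is not a codeword (an error is present).
Step 3: locate the error. For a single error e at position i, S_ℓ = v_i·e·α_i^ℓ, so α_err = S_1/S_0.
  S_0^{−1} = 12^{−1} = 12 (mod 13), so α_err = 9·12 = 108 ≡ 4 = α_1. Error position i = 1.
  Consistency check: S_2/S_1 = 10·3 = 30 ≡ 4 = α_err ✓ (single-error assumption holds).
Step 4: error magnitude e = S_0/v_1 = S_0·∏_{j≠1}(α_1 − α_j) = 12·5 = 60 ≡ 8 (mod 13).
Step 5: correct position 1: c_1 = r_1 − e = 3 − 8 ≡ 8 (mod 13). Hence c = [8, 1, 9, 10, 2].
  Check: interpolating c through the α_i gives m(x) = 5 + 4·x (degree < 2) with m(α_i) = c_i for every i, so c is indeed a codeword.


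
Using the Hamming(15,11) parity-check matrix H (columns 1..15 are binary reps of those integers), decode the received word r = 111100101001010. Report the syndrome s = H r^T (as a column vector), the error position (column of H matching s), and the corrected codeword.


s = (1, 0, 0, 0)^T, error position = 8, corrected codeword c = 111100111001010

Compute s = H r^T mod 2 one row at a time:
  s_1 = 0 + 1 + 0 + 0 + 1 + 0 + 1 + 0 = 3 ≡ 1 (mod 2).
  s_2 = 1 + 0 + 0 + 1 + 1 + 0 + 1 + 0 = 4 ≡ 0 (mod 2).
  s_3 = 1 + 1 + 0 + 1 + 0 + 0 + 1 + 0 = 4 ≡ 0 (mod 2).
  s_4 = 1 + 1 + 0 + 1 + 1 + 0 + 0 + 0 = 4 ≡ 0 (mod 2).
s = (1, 0, 0, 0)^T — this equals column 8 of H (binary 1000), so error is at position 8.
Correct: flip bit 8 of r = 111100101001010 to get c = 111100111001010.


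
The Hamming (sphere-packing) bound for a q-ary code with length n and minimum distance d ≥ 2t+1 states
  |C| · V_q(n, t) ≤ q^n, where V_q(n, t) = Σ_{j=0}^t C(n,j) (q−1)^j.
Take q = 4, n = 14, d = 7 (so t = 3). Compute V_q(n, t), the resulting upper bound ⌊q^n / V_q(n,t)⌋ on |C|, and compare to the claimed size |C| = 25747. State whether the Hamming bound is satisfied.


V_q(n, t) = 10690, q^n = 268435456, Hamming bound = 25110, |C| = 25747 > bound (violated).

Step 1: Compute V_q(n, t) = Σ_{j=0}^3 C(n, j) (q−1)^j.
  j = 0: C(14,0)·(3)^0 = 1·1 = 1.
  j = 1: C(14,1)·(3)^1 = 14·3 = 42.
  j = 2: C(14,2)·(3)^2 = 91·9 = 819.
  j = 3: C(14,3)·(3)^3 = 364·27 = 9828.
  V_q(n, t) = 1 + 42 + 819 + 9828 = 10690.
Step 2: q^n = 4^14 = 268435456.
Step 3: Hamming bound ⌊q^n / V_q(n,t)⌋ = ⌊268435456/10690⌋ = 25110.
Step 4: Compare |C| = 25747 to 25110: violated.
The claimed |C| lies above the Hamming bound, so no 4-ary code of length 14 with d ≥ 7 can have 25747 codewords.


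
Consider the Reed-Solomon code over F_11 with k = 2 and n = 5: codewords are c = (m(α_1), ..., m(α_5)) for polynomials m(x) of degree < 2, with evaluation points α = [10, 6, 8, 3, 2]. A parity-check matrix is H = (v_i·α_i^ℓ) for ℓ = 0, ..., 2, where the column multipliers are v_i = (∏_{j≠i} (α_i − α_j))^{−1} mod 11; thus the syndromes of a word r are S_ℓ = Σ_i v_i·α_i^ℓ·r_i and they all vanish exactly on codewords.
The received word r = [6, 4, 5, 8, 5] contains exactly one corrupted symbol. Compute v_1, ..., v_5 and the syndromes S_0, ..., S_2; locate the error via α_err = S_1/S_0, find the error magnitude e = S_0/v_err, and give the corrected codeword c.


S = (5, 10, 9), error at position 5, error magnitude e = 3, c = [6, 4, 5, 8, 2].

Step 1: column multipliers v_i = (∏_{j≠i}(α_i − α_j))^{−1} mod 11.
  i = 1 (α = 10): (10−6)(10−8)(10−3)(10−2) = 4·2·7·8 = 448 ≡ 8, so v_1 = 8^{−1} = 7 (mod 11).
  i = 2 (α = 6): (6−10)(6−8)(6−3)(6−2) = (−4)·(−2)·3·4 = 96 ≡ 8, so v_2 = 8^{−1} = 7 (mod 11).
  i = 3 (α = 8): (8−10)(8−6)(8−3)(8−2) = (−2)·2·5·6 = −120 ≡ 1, so v_3 = 1^{−1} = 1 (mod 11).
  i = 4 (α = 3): (3−10)(3−6)(3−8)(3−2) = (−7)·(−3)·(−5)·1 = −105 ≡ 5, so v_4 = 5^{−1} = 9 (mod 11).
  i = 5 (α = 2): (2−10)(2−6)(2−8)(2−3) = (−8)·(−4)·(−6)·(−1) = 192 ≡ 5, so v_5 = 5^{−1} = 9 (mod 11).
  v = [7, 7, 1, 9, 9].
Step 2: syndromes of r = [6, 4, 5, 8, 5] (all sums mod 11).
  S_0 = Σ v_i r_i = 7·6 + 7·4 + 1·5 + 9·8 + 9·5 = 192 ≡ 5.
  S_1 = Σ v_i α_i r_i = 7·10·6 + 7·6·4 + 1·8·5 + 9·3·8 + 9·2·5 = 934 ≡ 10.
  α_i^2 mod 11 = [1, 3, 9, 9, 4].
  S_2 = Σ v_i α_i^2 r_i = 7·1·6 + 7·3·4 + 1·9·5 + 9·9·8 + 9·4·5 = 999 ≡ 9.
  S = (5, 10, 9) ≠ 0, so r is not a codeword (an error is present).
Step 3: locate the error. For a single error e at position i, S_ℓ = v_i·e·α_i^ℓ, so α_err = S_1/S_0.
  S_0^{−1} = 5^{−1} = 9 (mod 11), so α_err = 10·9 = 90 ≡ 2 = α_5. Error position i = 5.
  Consistency check: S_2/S_1 = 9·10 = 90 ≡ 2 = α_err ✓ (single-error assumption holds).
Step 4: error magnitude e = S_0/v_5 = S_0·∏_{j≠5}(α_5 − α_j) = 5·5 = 25 ≡ 3 (mod 11).
Step 5: correct position 5: c_5 = r_5 − e = 5 − 3 ≡ 2 (mod 11). Hence c = [6, 4, 5, 8, 2].
  Check: interpolating c through the α_i gives m(x) = 1 + 6·x (degree < 2) with m(α_i) = c_i for every i, so c is indeed a codeword.


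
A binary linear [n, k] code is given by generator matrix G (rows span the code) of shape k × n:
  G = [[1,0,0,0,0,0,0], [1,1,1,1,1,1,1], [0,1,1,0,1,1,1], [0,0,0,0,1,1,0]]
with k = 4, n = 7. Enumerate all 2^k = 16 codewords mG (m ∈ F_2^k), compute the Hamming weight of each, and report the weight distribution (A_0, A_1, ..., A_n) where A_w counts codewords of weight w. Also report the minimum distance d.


Weight distribution: A_0 = 1, A_1 = 2, A_2 = 2, A_3 = 3, A_4 = 3, A_5 = 2, A_6 = 2, A_7 = 1. Minimum distance d = 1.

Enumerate all 2^4 = 16 messages m ∈ F_2^4.
For each, compute codeword c = mG in F_2^7, then tally its weight.
  m = 0000 → c = 0000000, weight = 0.
  m = 1000 → c = 1000000, weight = 1.
  m = 0100 → c = 1111111, weight = 7.
  m = 1100 → c = 0111111, weight = 6.
  m = 0010 → c = 0110111, weight = 5.
  m = 1010 → c = 1110111, weight = 6.
  m = 0110 → c = 1001000, weight = 2.
  m = 1110 → c = 0001000, weight = 1.
  m = 0001 → c = 0000110, weight = 2.
  m = 1001 → c = 1000110, weight = 3.
  m = 0101 → c = 1111001, weight = 5.
  m = 1101 → c = 0111001, weight = 4.
  m = 0011 → c = 0110001, weight = 3.
  m = 1011 → c = 1110001, weight = 4.
  m = 0111 → c = 1001110, weight = 4.
  m = 1111 → c = 0001110, weight = 3.
Tally weights:
  weight 0: 1 codewords.
  weight 1: 2 codewords.
  weight 2: 2 codewords.
  weight 3: 3 codewords.
  weight 4: 3 codewords.
  weight 5: 2 codewords.
  weight 6: 2 codewords.
  weight 7: 1 codewords.
Minimum distance d = smallest w > 0 with A_w > 0 = 1.
Sanity: Σ A_w = 16 = 2^4 = 16 ✓.


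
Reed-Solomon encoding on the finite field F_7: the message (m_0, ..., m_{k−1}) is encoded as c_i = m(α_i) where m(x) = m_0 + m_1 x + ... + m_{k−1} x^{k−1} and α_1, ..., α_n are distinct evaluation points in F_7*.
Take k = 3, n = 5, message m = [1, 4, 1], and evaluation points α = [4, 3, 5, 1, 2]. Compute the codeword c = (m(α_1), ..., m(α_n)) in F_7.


c = [5, 1, 4, 6, 6]

Message polynomial: m(x) = 1 + 4·x + 1·x^2 (mod 7).
For each evaluation point α_i, compute m(α_i) mod 7:
  α_1 = 4: Horner steps 1 → 1 → 5, so m(4) = 5.
  α_2 = 3: Horner steps 1 → 0 → 1, so m(3) = 1.
  α_3 = 5: Horner steps 1 → 2 → 4, so m(5) = 4.
  α_4 = 1: Horner steps 1 → 5 → 6, so m(1) = 6.
  α_5 = 2: Horner steps 1 → 6 → 6, so m(2) = 6.
Codeword c = [5, 1, 4, 6, 6] ∈ F_7^5.


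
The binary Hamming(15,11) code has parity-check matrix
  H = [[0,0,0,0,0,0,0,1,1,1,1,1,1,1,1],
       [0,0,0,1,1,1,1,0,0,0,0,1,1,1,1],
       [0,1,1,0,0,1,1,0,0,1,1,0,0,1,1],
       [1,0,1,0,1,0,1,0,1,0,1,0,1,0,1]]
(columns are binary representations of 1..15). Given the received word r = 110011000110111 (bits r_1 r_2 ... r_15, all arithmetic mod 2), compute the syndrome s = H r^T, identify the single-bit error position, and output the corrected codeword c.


s = (1, 1, 0, 1)^T, error position = 13, corrected codeword c = 110011000110011

Compute s = H r^T mod 2 one row at a time:
  s_1 = 0 + 0 + 1 + 1 + 0 + 1 + 1 + 1 = 5 ≡ 1 (mod 2).
  s_2 = 0 + 1 + 1 + 0 + 0 + 1 + 1 + 1 = 5 ≡ 1 (mod 2).
  s_3 = 1 + 0 + 1 + 0 + 1 + 1 + 1 + 1 = 6 ≡ 0 (mod 2).
  s_4 = 1 + 0 + 1 + 0 + 0 + 1 + 1 + 1 = 5 ≡ 1 (mod 2).
s = (1, 1, 0, 1)^T — this equals column 13 of H (binary 1101), so error is at position 13.
Correct: flip bit 13 of r = 110011000110111 to get c = 110011000110011.


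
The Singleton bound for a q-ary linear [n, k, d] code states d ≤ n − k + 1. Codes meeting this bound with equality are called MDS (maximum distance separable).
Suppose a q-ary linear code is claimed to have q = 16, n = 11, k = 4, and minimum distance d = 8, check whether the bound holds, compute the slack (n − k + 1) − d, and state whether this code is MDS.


Singleton RHS = n − k + 1 = 8, slack = 0, bound satisfied, MDS.

Singleton bound: d ≤ n − k + 1.
Here n = 11, k = 4, so n − k + 1 = 8.
Given d = 8, check d ≤ 8: YES.
Slack = (n − k + 1) − d = 0.
The code is MDS (slack = 0).
Description: the claimed parameters are [11, 4, 8]_16; such a code would be MDS (meets Singleton bound).


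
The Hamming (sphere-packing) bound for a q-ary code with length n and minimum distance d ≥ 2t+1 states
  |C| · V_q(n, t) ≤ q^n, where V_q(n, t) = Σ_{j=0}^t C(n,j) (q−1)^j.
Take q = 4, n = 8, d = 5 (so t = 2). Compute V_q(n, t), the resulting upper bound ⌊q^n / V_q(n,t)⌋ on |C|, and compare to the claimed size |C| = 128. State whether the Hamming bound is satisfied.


V_q(n, t) = 277, q^n = 65536, Hamming bound = 236, |C| = 128 ≤ bound (satisfied).

Step 1: Compute V_q(n, t) = Σ_{j=0}^2 C(n, j) (q−1)^j.
  j = 0: C(8,0)·(3)^0 = 1·1 = 1.
  j = 1: C(8,1)·(3)^1 = 8·3 = 24.
  j = 2: C(8,2)·(3)^2 = 28·9 = 252.
  V_q(n, t) = 1 + 24 + 252 = 277.
Step 2: q^n = 4^8 = 65536.
Step 3: Hamming bound ⌊q^n / V_q(n,t)⌋ = ⌊65536/277⌋ = 236.
Step 4: Compare |C| = 128 to 236: satisfied.
The claimed |C| lies below the Hamming bound.


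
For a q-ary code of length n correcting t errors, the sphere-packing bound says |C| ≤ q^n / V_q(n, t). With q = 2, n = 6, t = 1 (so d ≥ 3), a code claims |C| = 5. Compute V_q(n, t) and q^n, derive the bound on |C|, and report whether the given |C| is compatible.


V_q(n, t) = 7, q^n = 64, Hamming bound = 9, |C| = 5 ≤ bound (satisfied).

Step 1: Compute V_q(n, t) = Σ_{j=0}^1 C(n, j) (q−1)^j.
  j = 0: C(6,0)·(1)^0 = 1·1 = 1.
  j = 1: C(6,1)·(1)^1 = 6·1 = 6.
  V_q(n, t) = 1 + 6 = 7.
Step 2: q^n = 2^6 = 64.
Step 3: Hamming bound ⌊q^n / V_q(n,t)⌋ = ⌊64/7⌋ = 9.
Step 4: Compare |C| = 5 to 9: satisfied.
The claimed |C| lies below the Hamming bound.


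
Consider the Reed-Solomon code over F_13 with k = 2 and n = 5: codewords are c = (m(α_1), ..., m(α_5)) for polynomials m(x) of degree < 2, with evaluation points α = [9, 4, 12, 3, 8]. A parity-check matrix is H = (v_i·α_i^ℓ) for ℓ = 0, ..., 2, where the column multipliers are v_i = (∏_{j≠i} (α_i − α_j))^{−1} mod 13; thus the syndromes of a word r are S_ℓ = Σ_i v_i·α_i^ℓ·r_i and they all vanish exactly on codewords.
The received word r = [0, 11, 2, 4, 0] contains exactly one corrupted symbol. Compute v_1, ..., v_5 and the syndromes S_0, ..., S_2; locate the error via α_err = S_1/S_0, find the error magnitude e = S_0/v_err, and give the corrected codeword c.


S = (6, 2, 5), error at position 1, error magnitude e = 6, c = [7, 11, 2, 4, 0].

Step 1: column multipliers v_i = (∏_{j≠i}(α_i − α_j))^{−1} mod 13.
  i = 1 (α = 9): (9−4)(9−12)(9−3)(9−8) = 5·(−3)·6·1 = −90 ≡ 1, so v_1 = 1^{−1} = 1 (mod 13).
  i = 2 (α = 4): (4−9)(4−12)(4−3)(4−8) = (−5)·(−8)·1·(−4) = −160 ≡ 9, so v_2 = 9^{−1} = 3 (mod 13).
  i = 3 (α = 12): (12−9)(12−4)(12−3)(12−8) = 3·8·9·4 = 864 ≡ 6, so v_3 = 6^{−1} = 11 (mod 13).
  i = 4 (α = 3): (3−9)(3−4)(3−12)(3−8) = (−6)·(−1)·(−9)·(−5) = 270 ≡ 10, so v_4 = 10^{−1} = 4 (mod 13).
  i = 5 (α = 8): (8−9)(8−4)(8−12)(8−3) = (−1)·4·(−4)·5 = 80 ≡ 2, so v_5 = 2^{−1} = 7 (mod 13).
  v = [1, 3, 11, 4, 7].
Step 2: syndromes of r = [0, 11, 2, 4, 0] (all sums mod 13).
  S_0 = Σ v_i r_i = 1·0 + 3·11 + 11·2 + 4·4 + 7·0 = 71 ≡ 6.
  S_1 = Σ v_i α_i r_i = 1·9·0 + 3·4·11 + 11·12·2 + 4·3·4 + 7·8·0 = 444 ≡ 2.
  α_i^2 mod 13 = [3, 3, 1, 9, 12].
  S_2 = Σ v_i α_i^2 r_i = 1·3·0 + 3·3·11 + 11·1·2 + 4·9·4 + 7·12·0 = 265 ≡ 5.
  S = (6, 2, 5) ≠ 0, so r is not a codeword (an error is present).
Step 3: locate the error. For a single error e at position i, S_ℓ = v_i·e·α_i^ℓ, so α_err = S_1/S_0.
  S_0^{−1} = 6^{−1} = 11 (mod 13), so α_err = 2·11 = 22 ≡ 9 = α_1. Error position i = 1.
  Consistency check: S_2/S_1 = 5·7 = 35 ≡ 9 = α_err ✓ (single-error assumption holds).
Step 4: error magnitude e = S_0/v_1 = S_0·∏_{j≠1}(α_1 − α_j) = 6·1 = 6 ≡ 6 (mod 13).
Step 5: correct position 1: c_1 = r_1 − e = 0 − 6 ≡ 7 (mod 13). Hence c = [7, 11, 2, 4, 0].
  Check: interpolating c through the α_i gives m(x) = 9 + 7·x (degree < 2) with m(α_i) = c_i for every i, so c is indeed a codeword.


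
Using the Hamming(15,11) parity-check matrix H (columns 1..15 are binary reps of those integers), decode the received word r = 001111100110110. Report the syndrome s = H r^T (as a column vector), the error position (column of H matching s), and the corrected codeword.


s = (0, 0, 0, 1)^T, error position = 1, corrected codeword c = 101111100110110

Compute s = H r^T mod 2 one row at a time:
  s_1 = 0 + 0 + 1 + 1 + 0 + 1 + 1 + 0 = 4 ≡ 0 (mod 2).
  s_2 = 1 + 1 + 1 + 1 + 0 + 1 + 1 + 0 = 6 ≡ 0 (mod 2).
  s_3 = 0 + 1 + 1 + 1 + 1 + 1 + 1 + 0 = 6 ≡ 0 (mod 2).
  s_4 = 0 + 1 + 1 + 1 + 0 + 1 + 1 + 0 = 5 ≡ 1 (mod 2).
s = (0, 0, 0, 1)^T — this equals column 1 of H (binary 0001), so error is at position 1.
Correct: flip bit 1 of r = 001111100110110 to get c = 101111100110110.


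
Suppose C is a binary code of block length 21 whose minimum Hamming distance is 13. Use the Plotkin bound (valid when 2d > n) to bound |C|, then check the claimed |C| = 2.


Plotkin bound M ≤ 4; given |C| = 2 ≤ bound (satisfied).

Check applicability: 2d = 26, n = 21.
2d − n = 5 > 0, so Plotkin applies.
Compute d/(2d−n) = 13/5 ≈ 2.6000.
⌊d/(2d−n)⌋ = 2.
Plotkin bound: M ≤ 2·2 = 4.
Given |C| = 2, check: satisfied.
This |C| is below the Plotkin bound.


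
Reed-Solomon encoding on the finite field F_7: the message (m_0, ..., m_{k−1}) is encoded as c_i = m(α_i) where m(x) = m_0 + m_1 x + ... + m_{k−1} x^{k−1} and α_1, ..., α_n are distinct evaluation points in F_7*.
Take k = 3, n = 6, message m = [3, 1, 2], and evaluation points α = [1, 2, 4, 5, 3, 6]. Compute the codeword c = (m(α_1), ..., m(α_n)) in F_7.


c = [6, 6, 4, 2, 3, 4]

Message polynomial: m(x) = 3 + 1·x + 2·x^2 (mod 7).
For each evaluation point α_i, compute m(α_i) mod 7:
  α_1 = 1: Horner steps 2 → 3 → 6, so m(1) = 6.
  α_2 = 2: Horner steps 2 → 5 → 6, so m(2) = 6.
  α_3 = 4: Horner steps 2 → 2 → 4, so m(4) = 4.
  α_4 = 5: Horner steps 2 → 4 → 2, so m(5) = 2.
  α_5 = 3: Horner steps 2 → 0 → 3, so m(3) = 3.
  α_6 = 6: Horner steps 2 → 6 → 4, so m(6) = 4.
Codeword c = [6, 6, 4, 2, 3, 4] ∈ F_7^6.


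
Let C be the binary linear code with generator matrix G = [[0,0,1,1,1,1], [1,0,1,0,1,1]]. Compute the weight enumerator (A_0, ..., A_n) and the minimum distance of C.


Weight distribution: A_0 = 1, A_2 = 1, A_4 = 2. Minimum distance d = 2.

Enumerate all 2^2 = 4 messages m ∈ F_2^2.
For each, compute codeword c = mG in F_2^6, then tally its weight.
  m = 00 → c = 000000, weight = 0.
  m = 10 → c = 001111, weight = 4.
  m = 01 → c = 101011, weight = 4.
  m = 11 → c = 100100, weight = 2.
Tally weights:
  weight 0: 1 codewords.
  weight 2: 1 codewords.
  weight 4: 2 codewords.
Minimum distance d = smallest w > 0 with A_w > 0 = 2.
Sanity: Σ A_w = 4 = 2^2 = 4 ✓.


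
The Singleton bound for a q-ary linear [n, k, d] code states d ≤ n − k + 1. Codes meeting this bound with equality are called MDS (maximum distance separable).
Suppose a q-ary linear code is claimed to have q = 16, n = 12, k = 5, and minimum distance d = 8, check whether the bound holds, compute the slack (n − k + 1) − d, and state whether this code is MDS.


Singleton RHS = n − k + 1 = 8, slack = 0, bound satisfied, MDS.

Singleton bound: d ≤ n − k + 1.
Here n = 12, k = 5, so n − k + 1 = 8.
Given d = 8, check d ≤ 8: YES.
Slack = (n − k + 1) − d = 0.
The code is MDS (slack = 0).
Description: the claimed parameters are [12, 5, 8]_16; such a code would be MDS (meets Singleton bound).


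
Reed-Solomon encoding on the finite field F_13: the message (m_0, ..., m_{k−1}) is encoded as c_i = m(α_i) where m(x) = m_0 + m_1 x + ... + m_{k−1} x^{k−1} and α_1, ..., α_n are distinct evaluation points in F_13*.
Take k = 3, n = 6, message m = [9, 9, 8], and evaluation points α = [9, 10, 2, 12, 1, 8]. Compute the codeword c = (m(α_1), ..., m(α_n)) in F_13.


c = [10, 2, 7, 8, 0, 8]

Message polynomial: m(x) = 9 + 9·x + 8·x^2 (mod 13).
For each evaluation point α_i, compute m(α_i) mod 13:
  α_1 = 9: Horner steps 8 → 3 → 10, so m(9) = 10.
  α_2 = 10: Horner steps 8 → 11 → 2, so m(10) = 2.
  α_3 = 2: Horner steps 8 → 12 → 7, so m(2) = 7.
  α_4 = 12: Horner steps 8 → 1 → 8, so m(12) = 8.
  α_5 = 1: Horner steps 8 → 4 → 0, so m(1) = 0.
  α_6 = 8: Horner steps 8 → 8 → 8, so m(8) = 8.
Codeword c = [10, 2, 7, 8, 0, 8] ∈ F_13^6.


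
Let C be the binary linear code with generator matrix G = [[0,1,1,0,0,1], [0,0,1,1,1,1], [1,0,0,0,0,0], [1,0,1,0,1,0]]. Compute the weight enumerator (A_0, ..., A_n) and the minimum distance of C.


Weight distribution: A_0 = 1, A_1 = 1, A_2 = 2, A_3 = 6, A_4 = 5, A_5 = 1. Minimum distance d = 1.

Enumerate all 2^4 = 16 messages m ∈ F_2^4.
For each, compute codeword c = mG in F_2^6, then tally its weight.
  m = 0000 → c = 000000, weight = 0.
  m = 1000 → c = 011001, weight = 3.
  m = 0100 → c = 001111, weight = 4.
  m = 1100 → c = 010110, weight = 3.
  m = 0010 → c = 100000, weight = 1.
  m = 1010 → c = 111001, weight = 4.
  m = 0110 → c = 101111, weight = 5.
  m = 1110 → c = 110110, weight = 4.
  m = 0001 → c = 101010, weight = 3.
  m = 1001 → c = 110011, weight = 4.
  m = 0101 → c = 100101, weight = 3.
  m = 1101 → c = 111100, weight = 4.
  m = 0011 → c = 001010, weight = 2.
  m = 1011 → c = 010011, weight = 3.
  m = 0111 → c = 000101, weight = 2.
  m = 1111 → c = 011100, weight = 3.
Tally weights:
  weight 0: 1 codewords.
  weight 1: 1 codewords.
  weight 2: 2 codewords.
  weight 3: 6 codewords.
  weight 4: 5 codewords.
  weight 5: 1 codewords.
Minimum distance d = smallest w > 0 with A_w > 0 = 1.
Sanity: Σ A_w = 16 = 2^4 = 16 ✓.


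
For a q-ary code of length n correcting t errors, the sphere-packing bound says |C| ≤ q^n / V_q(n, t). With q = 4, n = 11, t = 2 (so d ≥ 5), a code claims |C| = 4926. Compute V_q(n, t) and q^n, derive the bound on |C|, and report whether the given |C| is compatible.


V_q(n, t) = 529, q^n = 4194304, Hamming bound = 7928, |C| = 4926 ≤ bound (satisfied).

Step 1: Compute V_q(n, t) = Σ_{j=0}^2 C(n, j) (q−1)^j.
  j = 0: C(11,0)·(3)^0 = 1·1 = 1.
  j = 1: C(11,1)·(3)^1 = 11·3 = 33.
  j = 2: C(11,2)·(3)^2 = 55·9 = 495.
  V_q(n, t) = 1 + 33 + 495 = 529.
Step 2: q^n = 4^11 = 4194304.
Step 3: Hamming bound ⌊q^n / V_q(n,t)⌋ = ⌊4194304/529⌋ = 7928.
Step 4: Compare |C| = 4926 to 7928: satisfied.
The claimed |C| lies below the Hamming bound.


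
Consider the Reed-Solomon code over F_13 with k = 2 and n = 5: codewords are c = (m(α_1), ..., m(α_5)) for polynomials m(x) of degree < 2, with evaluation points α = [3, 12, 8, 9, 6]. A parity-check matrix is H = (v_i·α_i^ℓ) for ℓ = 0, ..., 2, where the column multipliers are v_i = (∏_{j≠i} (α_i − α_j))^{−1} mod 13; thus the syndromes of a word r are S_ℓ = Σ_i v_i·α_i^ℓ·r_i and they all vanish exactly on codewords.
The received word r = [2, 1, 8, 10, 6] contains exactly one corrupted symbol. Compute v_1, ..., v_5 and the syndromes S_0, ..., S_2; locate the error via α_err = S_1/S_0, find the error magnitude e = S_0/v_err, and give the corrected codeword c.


S = (8, 12, 5), error at position 3, error magnitude e = 8, c = [2, 1, 0, 10, 6].

Step 1: column multipliers v_i = (∏_{j≠i}(α_i − α_j))^{−1} mod 13.
  i = 1 (α = 3): (3−12)(3−8)(3−9)(3−6) = (−9)·(−5)·(−6)·(−3) = 810 ≡ 4, so v_1 = 4^{−1} = 10 (mod 13).
  i = 2 (α = 12): (12−3)(12−8)(12−9)(12−6) = 9·4·3·6 = 648 ≡ 11, so v_2 = 11^{−1} = 6 (mod 13).
  i = 3 (α = 8): (8−3)(8−12)(8−9)(8−6) = 5·(−4)·(−1)·2 = 40 ≡ 1, so v_3 = 1^{−1} = 1 (mod 13).
  i = 4 (α = 9): (9−3)(9−12)(9−8)(9−6) = 6·(−3)·1·3 = −54 ≡ 11, so v_4 = 11^{−1} = 6 (mod 13).
  i = 5 (α = 6): (6−3)(6−12)(6−8)(6−9) = 3·(−6)·(−2)·(−3) = −108 ≡ 9, so v_5 = 9^{−1} = 3 (mod 13).
  v = [10, 6, 1, 6, 3].
Step 2: syndromes of r = [2, 1, 8, 10, 6] (all sums mod 13).
  S_0 = Σ v_i r_i = 10·2 + 6·1 + 1·8 + 6·10 + 3·6 = 112 ≡ 8.
  S_1 = Σ v_i α_i r_i = 10·3·2 + 6·12·1 + 1·8·8 + 6·9·10 + 3·6·6 = 844 ≡ 12.
  α_i^2 mod 13 = [9, 1, 12, 3, 10].
  S_2 = Σ v_i α_i^2 r_i = 10·9·2 + 6·1·1 + 1·12·8 + 6·3·10 + 3·10·6 = 642 ≡ 5.
  S = (8, 12, 5) ≠ 0, so r is not a codeword (an error is present).
Step 3: locate the error. For a single error e at position i, S_ℓ = v_i·e·α_i^ℓ, so α_err = S_1/S_0.
  S_0^{−1} = 8^{−1} = 5 (mod 13), so α_err = 12·5 = 60 ≡ 8 = α_3. Error position i = 3.
  Consistency check: S_2/S_1 = 5·12 = 60 ≡ 8 = α_err ✓ (single-error assumption holds).
Step 4: error magnitude e = S_0/v_3 = S_0·∏_{j≠3}(α_3 − α_j) = 8·1 = 8 ≡ 8 (mod 13).
Step 5: correct position 3: c_3 = r_3 − e = 8 − 8 ≡ 0 (mod 13). Hence c = [2, 1, 0, 10, 6].
  Check: interpolating c through the α_i gives m(x) = 11 + 10·x (degree < 2) with m(α_i) = c_i for every i, so c is indeed a codeword.


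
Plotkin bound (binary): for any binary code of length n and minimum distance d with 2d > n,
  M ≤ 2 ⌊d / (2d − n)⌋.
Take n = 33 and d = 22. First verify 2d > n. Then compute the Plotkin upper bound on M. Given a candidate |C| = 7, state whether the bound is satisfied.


Plotkin bound M ≤ 4; given |C| = 7 > bound (violated).

Check applicability: 2d = 44, n = 33.
2d − n = 11 > 0, so Plotkin applies.
Compute d/(2d−n) = 22/11 ≈ 2.0000.
⌊d/(2d−n)⌋ = 2.
Plotkin bound: M ≤ 2·2 = 4.
Given |C| = 7, check: VIOLATED.
This |C| is above the Plotkin bound, so no binary code with n = 33, d = 22 and 7 codewords exists.


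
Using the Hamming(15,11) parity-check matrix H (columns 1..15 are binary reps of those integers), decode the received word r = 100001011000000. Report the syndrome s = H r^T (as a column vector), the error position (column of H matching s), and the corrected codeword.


s = (0, 1, 1, 0)^T, error position = 6, corrected codeword c = 100000011000000

Compute s = H r^T mod 2 one row at a time:
  s_1 = 1 + 1 + 0 + 0 + 0 + 0 + 0 + 0 = 2 ≡ 0 (mod 2).
  s_2 = 0 + 0 + 1 + 0 + 0 + 0 + 0 + 0 = 1 ≡ 1 (mod 2).
  s_3 = 0 + 0 + 1 + 0 + 0 + 0 + 0 + 0 = 1 ≡ 1 (mod 2).
  s_4 = 1 + 0 + 0 + 0 + 1 + 0 + 0 + 0 = 2 ≡ 0 (mod 2).
s = (0, 1, 1, 0)^T — this equals column 6 of H (binary 0110), so error is at position 6.
Correct: flip bit 6 of r = 100001011000000 to get c = 100000011000000.


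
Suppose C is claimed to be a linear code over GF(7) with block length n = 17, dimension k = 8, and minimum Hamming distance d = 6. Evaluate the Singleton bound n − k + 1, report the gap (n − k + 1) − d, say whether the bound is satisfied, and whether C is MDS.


Singleton RHS = n − k + 1 = 10, slack = 4, bound satisfied, not MDS.

Singleton bound: d ≤ n − k + 1.
Here n = 17, k = 8, so n − k + 1 = 10.
Given d = 6, check d ≤ 10: YES.
Slack = (n − k + 1) − d = 4.
The code is NOT MDS (slack = 4 > 0).
Description: the claimed parameters are [17, 8, 6]_7; such a code would be non-MDS.


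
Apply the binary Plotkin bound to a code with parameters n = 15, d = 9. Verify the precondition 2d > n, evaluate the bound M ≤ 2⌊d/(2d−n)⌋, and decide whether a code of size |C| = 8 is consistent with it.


Plotkin bound M ≤ 6; given |C| = 8 > bound (violated).

Check applicability: 2d = 18, n = 15.
2d − n = 3 > 0, so Plotkin applies.
Compute d/(2d−n) = 9/3 ≈ 3.0000.
⌊d/(2d−n)⌋ = 3.
Plotkin bound: M ≤ 2·3 = 6.
Given |C| = 8, check: VIOLATED.
This |C| is above the Plotkin bound, so no binary code with n = 15, d = 9 and 8 codewords exists.


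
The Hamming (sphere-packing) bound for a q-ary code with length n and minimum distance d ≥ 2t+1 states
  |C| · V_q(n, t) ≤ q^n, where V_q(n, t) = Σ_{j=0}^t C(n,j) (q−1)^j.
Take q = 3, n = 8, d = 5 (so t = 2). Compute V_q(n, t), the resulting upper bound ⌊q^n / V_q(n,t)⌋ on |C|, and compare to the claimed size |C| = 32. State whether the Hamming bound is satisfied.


V_q(n, t) = 129, q^n = 6561, Hamming bound = 50, |C| = 32 ≤ bound (satisfied).

Step 1: Compute V_q(n, t) = Σ_{j=0}^2 C(n, j) (q−1)^j.
  j = 0: C(8,0)·(2)^0 = 1·1 = 1.
  j = 1: C(8,1)·(2)^1 = 8·2 = 16.
  j = 2: C(8,2)·(2)^2 = 28·4 = 112.
  V_q(n, t) = 1 + 16 + 112 = 129.
Step 2: q^n = 3^8 = 6561.
Step 3: Hamming bound ⌊q^n / V_q(n,t)⌋ = ⌊6561/129⌋ = 50.
Step 4: Compare |C| = 32 to 50: satisfied.
The claimed |C| lies below the Hamming bound.


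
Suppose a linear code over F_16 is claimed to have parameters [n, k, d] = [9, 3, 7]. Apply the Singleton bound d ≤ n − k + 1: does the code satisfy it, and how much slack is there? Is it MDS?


Singleton RHS = n − k + 1 = 7, slack = 0, bound satisfied, MDS.

Singleton bound: d ≤ n − k + 1.
Here n = 9, k = 3, so n − k + 1 = 7.
Given d = 7, check d ≤ 7: YES.
Slack = (n − k + 1) − d = 0.
The code is MDS (slack = 0).
Description: the claimed parameters are [9, 3, 7]_16; such a code would be MDS (meets Singleton bound).


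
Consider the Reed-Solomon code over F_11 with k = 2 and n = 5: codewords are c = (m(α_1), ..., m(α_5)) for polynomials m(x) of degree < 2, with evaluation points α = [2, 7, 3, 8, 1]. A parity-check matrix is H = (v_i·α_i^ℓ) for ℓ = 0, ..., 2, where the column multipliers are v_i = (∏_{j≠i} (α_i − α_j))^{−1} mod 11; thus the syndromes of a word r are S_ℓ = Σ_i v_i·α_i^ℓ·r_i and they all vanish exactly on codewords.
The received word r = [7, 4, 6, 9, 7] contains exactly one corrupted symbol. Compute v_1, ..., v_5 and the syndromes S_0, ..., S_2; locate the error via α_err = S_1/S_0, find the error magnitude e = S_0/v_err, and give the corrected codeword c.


S = (2, 4, 8), error at position 1, error magnitude e = 6, c = [1, 4, 6, 9, 7].

Step 1: column multipliers v_i = (∏_{j≠i}(α_i − α_j))^{−1} mod 11.
  i = 1 (α = 2): (2−7)(2−3)(2−8)(2−1) = (−5)·(−1)·(−6)·1 = −30 ≡ 3, so v_1 = 3^{−1} = 4 (mod 11).
  i = 2 (α = 7): (7−2)(7−3)(7−8)(7−1) = 5·4·(−1)·6 = −120 ≡ 1, so v_2 = 1^{−1} = 1 (mod 11).
  i = 3 (α = 3): (3−2)(3−7)(3−8)(3−1) = 1·(−4)·(−5)·2 = 40 ≡ 7, so v_3 = 7^{−1} = 8 (mod 11).
  i = 4 (α = 8): (8−2)(8−7)(8−3)(8−1) = 6·1·5·7 = 210 ≡ 1, so v_4 = 1^{−1} = 1 (mod 11).
  i = 5 (α = 1): (1−2)(1−7)(1−3)(1−8) = (−1)·(−6)·(−2)·(−7) = 84 ≡ 7, so v_5 = 7^{−1} = 8 (mod 11).
  v = [4, 1, 8, 1, 8].
Step 2: syndromes of r = [7, 4, 6, 9, 7] (all sums mod 11).
  S_0 = Σ v_i r_i = 4·7 + 1·4 + 8·6 + 1·9 + 8·7 = 145 ≡ 2.
  S_1 = Σ v_i α_i r_i = 4·2·7 + 1·7·4 + 8·3·6 + 1·8·9 + 8·1·7 = 356 ≡ 4.
  α_i^2 mod 11 = [4, 5, 9, 9, 1].
  S_2 = Σ v_i α_i^2 r_i = 4·4·7 + 1·5·4 + 8·9·6 + 1·9·9 + 8·1·7 = 701 ≡ 8.
  S = (2, 4, 8) ≠ 0, so r is not a codeword (an error is present).
Step 3: locate the error. For a single error e at position i, S_ℓ = v_i·e·α_i^ℓ, so α_err = S_1/S_0.
  S_0^{−1} = 2^{−1} = 6 (mod 11), so α_err = 4·6 = 24 ≡ 2 = α_1. Error position i = 1.
  Consistency check: S_2/S_1 = 8·3 = 24 ≡ 2 = α_err ✓ (single-error assumption holds).
Step 4: error magnitude e = S_0/v_1 = S_0·∏_{j≠1}(α_1 − α_j) = 2·3 = 6 ≡ 6 (mod 11).
Step 5: correct position 1: c_1 = r_1 − e = 7 − 6 ≡ 1 (mod 11). Hence c = [1, 4, 6, 9, 7].
  Check: interpolating c through the α_i gives m(x) = 2 + 5·x (degree < 2) with m(α_i) = c_i for every i, so c is indeed a codeword.


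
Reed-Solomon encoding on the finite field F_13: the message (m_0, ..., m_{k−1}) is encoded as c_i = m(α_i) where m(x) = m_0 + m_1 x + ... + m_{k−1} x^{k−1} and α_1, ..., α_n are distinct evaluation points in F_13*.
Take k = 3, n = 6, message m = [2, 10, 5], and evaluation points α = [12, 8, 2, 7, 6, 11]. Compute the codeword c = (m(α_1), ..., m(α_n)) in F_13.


c = [10, 12, 3, 5, 8, 2]

Message polynomial: m(x) = 2 + 10·x + 5·x^2 (mod 13).
For each evaluation point α_i, compute m(α_i) mod 13:
  α_1 = 12: Horner steps 5 → 5 → 10, so m(12) = 10.
  α_2 = 8: Horner steps 5 → 11 → 12, so m(8) = 12.
  α_3 = 2: Horner steps 5 → 7 → 3, so m(2) = 3.
  α_4 = 7: Horner steps 5 → 6 → 5, so m(7) = 5.
  α_5 = 6: Horner steps 5 → 1 → 8, so m(6) = 8.
  α_6 = 11: Horner steps 5 → 0 → 2, so m(11) = 2.
Codeword c = [10, 12, 3, 5, 8, 2] ∈ F_13^6.


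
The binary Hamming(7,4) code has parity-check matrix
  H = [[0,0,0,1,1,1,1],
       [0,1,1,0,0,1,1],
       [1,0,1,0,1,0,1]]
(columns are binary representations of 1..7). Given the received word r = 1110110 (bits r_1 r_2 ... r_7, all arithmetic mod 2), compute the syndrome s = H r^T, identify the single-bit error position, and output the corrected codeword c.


s = (0, 1, 1)^T, error position = 3, corrected codeword c = 1100110

Compute s = H r^T mod 2 one row at a time:
  s_1 = 0 + 1 + 1 + 0 = 2 ≡ 0 (mod 2).
  s_2 = 1 + 1 + 1 + 0 = 3 ≡ 1 (mod 2).
  s_3 = 1 + 1 + 1 + 0 = 3 ≡ 1 (mod 2).
s = (0, 1, 1)^T — this equals column 3 of H (binary 011), so error is at position 3.
Correct: flip bit 3 of r = 1110110 to get c = 1100110.


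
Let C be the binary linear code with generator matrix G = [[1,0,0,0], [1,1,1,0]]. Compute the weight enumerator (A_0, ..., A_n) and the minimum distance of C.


Weight distribution: A_0 = 1, A_1 = 1, A_2 = 1, A_3 = 1. Minimum distance d = 1.

Enumerate all 2^2 = 4 messages m ∈ F_2^2.
For each, compute codeword c = mG in F_2^4, then tally its weight.
  m = 00 → c = 0000, weight = 0.
  m = 10 → c = 1000, weight = 1.
  m = 01 → c = 1110, weight = 3.
  m = 11 → c = 0110, weight = 2.
Tally weights:
  weight 0: 1 codewords.
  weight 1: 1 codewords.
  weight 2: 1 codewords.
  weight 3: 1 codewords.
Minimum distance d = smallest w > 0 with A_w > 0 = 1.
Sanity: Σ A_w = 4 = 2^2 = 4 ✓.


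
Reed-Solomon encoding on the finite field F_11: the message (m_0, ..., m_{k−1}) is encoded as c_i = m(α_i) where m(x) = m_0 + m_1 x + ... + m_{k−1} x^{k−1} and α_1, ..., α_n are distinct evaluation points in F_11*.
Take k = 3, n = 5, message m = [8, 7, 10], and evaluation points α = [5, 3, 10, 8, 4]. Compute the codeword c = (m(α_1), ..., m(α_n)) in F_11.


c = [7, 9, 0, 0, 9]

Message polynomial: m(x) = 8 + 7·x + 10·x^2 (mod 11).
For each evaluation point α_i, compute m(α_i) mod 11:
  α_1 = 5: Horner steps 10 → 2 → 7, so m(5) = 7.
  α_2 = 3: Horner steps 10 → 4 → 9, so m(3) = 9.
  α_3 = 10: Horner steps 10 → 8 → 0, so m(10) = 0.
  α_4 = 8: Horner steps 10 → 10 → 0, so m(8) = 0.
  α_5 = 4: Horner steps 10 → 3 → 9, so m(4) = 9.
Codeword c = [7, 9, 0, 0, 9] ∈ F_11^5.


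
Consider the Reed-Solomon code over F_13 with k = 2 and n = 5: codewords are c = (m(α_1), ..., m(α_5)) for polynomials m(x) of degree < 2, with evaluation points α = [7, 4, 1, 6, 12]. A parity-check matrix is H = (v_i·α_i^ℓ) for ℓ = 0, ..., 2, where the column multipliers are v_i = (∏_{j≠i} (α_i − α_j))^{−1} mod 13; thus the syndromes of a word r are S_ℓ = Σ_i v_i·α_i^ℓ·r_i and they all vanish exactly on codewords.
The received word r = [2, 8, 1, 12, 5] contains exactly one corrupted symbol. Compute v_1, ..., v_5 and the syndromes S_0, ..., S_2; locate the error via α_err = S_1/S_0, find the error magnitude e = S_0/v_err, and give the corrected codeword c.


S = (1, 6, 10), error at position 4, error magnitude e = 8, c = [2, 8, 1, 4, 5].

Step 1: column multipliers v_i = (∏_{j≠i}(α_i − α_j))^{−1} mod 13.
  i = 1 (α = 7): (7−4)(7−1)(7−6)(7−12) = 3·6·1·(−5) = −90 ≡ 1, so v_1 = 1^{−1} = 1 (mod 13).
  i = 2 (α = 4): (4−7)(4−1)(4−6)(4−12) = (−3)·3·(−2)·(−8) = −144 ≡ 12, so v_2 = 12^{−1} = 12 (mod 13).
  i = 3 (α = 1): (1−7)(1−4)(1−6)(1−12) = (−6)·(−3)·(−5)·(−11) = 990 ≡ 2, so v_3 = 2^{−1} = 7 (mod 13).
  i = 4 (α = 6): (6−7)(6−4)(6−1)(6−12) = (−1)·2·5·(−6) = 60 ≡ 8, so v_4 = 8^{−1} = 5 (mod 13).
  i = 5 (α = 12): (12−7)(12−4)(12−1)(12−6) = 5·8·11·6 = 2640 ≡ 1, so v_5 = 1^{−1} = 1 (mod 13).
  v = [1, 12, 7, 5, 1].
Step 2: syndromes of r = [2, 8, 1, 12, 5] (all sums mod 13).
  S_0 = Σ v_i r_i = 1·2 + 12·8 + 7·1 + 5·12 + 1·5 = 170 ≡ 1.
  S_1 = Σ v_i α_i r_i = 1·7·2 + 12·4·8 + 7·1·1 + 5·6·12 + 1·12·5 = 825 ≡ 6.
  α_i^2 mod 13 = [10, 3, 1, 10, 1].
  S_2 = Σ v_i α_i^2 r_i = 1·10·2 + 12·3·8 + 7·1·1 + 5·10·12 + 1·1·5 = 920 ≡ 10.
  S = (1, 6, 10) ≠ 0, so r is not a codeword (an error is present).
Step 3: locate the error. For a single error e at position i, S_ℓ = v_i·e·α_i^ℓ, so α_err = S_1/S_0.
  S_0^{−1} = 1^{−1} = 1 (mod 13), so α_err = 6·1 = 6 ≡ 6 = α_4. Error position i = 4.
  Consistency check: S_2/S_1 = 10·11 = 110 ≡ 6 = α_err ✓ (single-error assumption holds).
Step 4: error magnitude e = S_0/v_4 = S_0·∏_{j≠4}(α_4 − α_j) = 1·8 = 8 ≡ 8 (mod 13).
Step 5: correct position 4: c_4 = r_4 − e = 12 − 8 ≡ 4 (mod 13). Hence c = [2, 8, 1, 4, 5].
  Check: interpolating c through the α_i gives m(x) = 3 + 11·x (degree < 2) with m(α_i) = c_i for every i, so c is indeed a codeword.


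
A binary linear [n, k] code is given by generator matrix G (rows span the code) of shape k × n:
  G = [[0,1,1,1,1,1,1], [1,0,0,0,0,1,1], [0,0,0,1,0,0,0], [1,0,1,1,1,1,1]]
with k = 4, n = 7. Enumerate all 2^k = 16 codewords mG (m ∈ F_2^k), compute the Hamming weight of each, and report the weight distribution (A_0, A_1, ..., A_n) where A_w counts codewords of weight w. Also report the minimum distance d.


Weight distribution: A_0 = 1, A_1 = 1, A_2 = 2, A_3 = 4, A_4 = 3, A_5 = 3, A_6 = 2. Minimum distance d = 1.

Enumerate all 2^4 = 16 messages m ∈ F_2^4.
For each, compute codeword c = mG in F_2^7, then tally its weight.
  m = 0000 → c = 0000000, weight = 0.
  m = 1000 → c = 0111111, weight = 6.
  m = 0100 → c = 1000011, weight = 3.
  m = 1100 → c = 1111100, weight = 5.
  m = 0010 → c = 0001000, weight = 1.
  m = 1010 → c = 0110111, weight = 5.
  m = 0110 → c = 1001011, weight = 4.
  m = 1110 → c = 1110100, weight = 4.
  m = 0001 → c = 1011111, weight = 6.
  m = 1001 → c = 1100000, weight = 2.
  m = 0101 → c = 0011100, weight = 3.
  m = 1101 → c = 0100011, weight = 3.
  m = 0011 → c = 1010111, weight = 5.
  m = 1011 → c = 1101000, weight = 3.
  m = 0111 → c = 0010100, weight = 2.
  m = 1111 → c = 0101011, weight = 4.
Tally weights:
  weight 0: 1 codewords.
  weight 1: 1 codewords.
  weight 2: 2 codewords.
  weight 3: 4 codewords.
  weight 4: 3 codewords.
  weight 5: 3 codewords.
  weight 6: 2 codewords.
Minimum distance d = smallest w > 0 with A_w > 0 = 1.
Sanity: Σ A_w = 16 = 2^4 = 16 ✓.


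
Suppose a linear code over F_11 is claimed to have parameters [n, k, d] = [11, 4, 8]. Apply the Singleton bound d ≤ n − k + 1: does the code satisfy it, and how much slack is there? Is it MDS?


Singleton RHS = n − k + 1 = 8, slack = 0, bound satisfied, MDS.

Singleton bound: d ≤ n − k + 1.
Here n = 11, k = 4, so n − k + 1 = 8.
Given d = 8, check d ≤ 8: YES.
Slack = (n − k + 1) − d = 0.
The code is MDS (slack = 0).
Description: the claimed parameters are [11, 4, 8]_11; such a code would be MDS (meets Singleton bound).


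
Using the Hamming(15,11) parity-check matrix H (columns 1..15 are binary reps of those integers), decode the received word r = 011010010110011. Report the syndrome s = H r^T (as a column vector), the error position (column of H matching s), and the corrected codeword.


s = (1, 1, 0, 0)^T, error position = 12, corrected codeword c = 011010010111011

Compute s = H r^T mod 2 one row at a time:
  s_1 = 1 + 0 + 1 + 1 + 0 + 0 + 1 + 1 = 5 ≡ 1 (mod 2).
  s_2 = 0 + 1 + 0 + 0 + 0 + 0 + 1 + 1 = 3 ≡ 1 (mod 2).
  s_3 = 1 + 1 + 0 + 0 + 1 + 1 + 1 + 1 = 6 ≡ 0 (mod 2).
  s_4 = 0 + 1 + 1 + 0 + 0 + 1 + 0 + 1 = 4 ≡ 0 (mod 2).
s = (1, 1, 0, 0)^T — this equals column 12 of H (binary 1100), so error is at position 12.
Correct: flip bit 12 of r = 011010010110011 to get c = 011010010111011.
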